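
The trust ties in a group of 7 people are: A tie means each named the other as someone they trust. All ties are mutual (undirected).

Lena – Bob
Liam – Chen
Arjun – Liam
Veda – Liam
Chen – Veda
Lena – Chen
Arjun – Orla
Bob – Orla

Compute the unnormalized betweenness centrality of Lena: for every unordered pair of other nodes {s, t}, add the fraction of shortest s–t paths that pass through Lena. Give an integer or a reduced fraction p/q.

3

Pairs whose geodesics pass through Lena — Orla–Chen: 1/2; Bob–Chen: 1; Bob–Veda: 1; Bob–Liam: 1/2.
All other pairs contribute 0.
Summing the contributions gives betweenness(Lena) = 3.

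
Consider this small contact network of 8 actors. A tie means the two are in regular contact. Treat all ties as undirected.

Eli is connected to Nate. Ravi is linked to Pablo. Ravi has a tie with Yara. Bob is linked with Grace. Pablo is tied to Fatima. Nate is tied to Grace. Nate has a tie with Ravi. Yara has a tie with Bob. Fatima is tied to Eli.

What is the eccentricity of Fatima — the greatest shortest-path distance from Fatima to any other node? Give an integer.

4

Distances from Fatima: Bob:4, Eli:1, Grace:3, Nate:2, Pablo:1, Ravi:2, Yara:3.
The largest is 4 (to Bob), so the eccentricity of Fatima is 4.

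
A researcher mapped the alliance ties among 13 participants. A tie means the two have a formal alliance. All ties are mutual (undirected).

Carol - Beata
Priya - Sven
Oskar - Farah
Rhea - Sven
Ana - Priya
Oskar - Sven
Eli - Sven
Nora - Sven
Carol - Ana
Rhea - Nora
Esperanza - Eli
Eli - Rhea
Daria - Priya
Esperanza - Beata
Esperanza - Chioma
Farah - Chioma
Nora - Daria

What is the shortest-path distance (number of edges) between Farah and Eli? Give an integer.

One shortest route is Farah – Oskar – Sven – Eli, which uses 3 edges, and at distance 2 from Farah we only reach {Esperanza, Sven}, which does not include Eli. So d(Farah,Eli) = 3.

3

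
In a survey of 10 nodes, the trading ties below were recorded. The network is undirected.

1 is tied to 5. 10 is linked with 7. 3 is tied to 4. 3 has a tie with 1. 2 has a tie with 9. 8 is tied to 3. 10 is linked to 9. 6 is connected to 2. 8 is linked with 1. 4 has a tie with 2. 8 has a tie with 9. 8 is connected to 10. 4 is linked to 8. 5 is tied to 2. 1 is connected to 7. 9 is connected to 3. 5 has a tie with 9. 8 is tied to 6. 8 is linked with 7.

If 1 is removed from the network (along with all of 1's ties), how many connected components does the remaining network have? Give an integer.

1

1's neighbors (3, 5, 7, and 8) remain reachable from one another through other ties, so the rest of the network stays in one piece.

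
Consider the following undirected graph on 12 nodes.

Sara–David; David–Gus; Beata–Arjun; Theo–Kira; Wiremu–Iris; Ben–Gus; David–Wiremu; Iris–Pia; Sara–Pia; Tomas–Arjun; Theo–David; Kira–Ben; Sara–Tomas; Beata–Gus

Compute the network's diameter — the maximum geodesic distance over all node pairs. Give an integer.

Eccentricity of each node (its greatest distance to any other): Arjun:4, Beata:4, Ben:4, David:3, Gus:3, Iris:4, Kira:4, Pia:4, Sara:3, Theo:4, Tomas:4, Wiremu:4.
The maximum eccentricity is 4, realized for instance by the pair Ben–Iris via Ben – Gus – David – Wiremu – Iris. So the diameter is 4.

4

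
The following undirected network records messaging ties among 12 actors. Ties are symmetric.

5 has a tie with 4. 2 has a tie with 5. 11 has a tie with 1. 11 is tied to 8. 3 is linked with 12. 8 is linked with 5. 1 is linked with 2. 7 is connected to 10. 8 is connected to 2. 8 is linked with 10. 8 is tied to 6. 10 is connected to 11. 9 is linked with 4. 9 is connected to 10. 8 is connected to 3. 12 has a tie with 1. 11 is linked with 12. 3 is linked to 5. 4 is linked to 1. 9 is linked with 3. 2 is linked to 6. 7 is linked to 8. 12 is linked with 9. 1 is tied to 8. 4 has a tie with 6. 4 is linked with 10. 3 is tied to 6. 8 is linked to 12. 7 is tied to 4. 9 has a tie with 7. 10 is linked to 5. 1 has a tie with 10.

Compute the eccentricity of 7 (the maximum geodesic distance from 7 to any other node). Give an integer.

Distances from 7: 1:2, 2:2, 3:2, 4:1, 5:2, 6:2, 8:1, 9:1, 10:1, 11:2, 12:2.
The largest is 2 (to 5, 1, 6, 11, 12, 2, and 3), so the eccentricity of 7 is 2.

2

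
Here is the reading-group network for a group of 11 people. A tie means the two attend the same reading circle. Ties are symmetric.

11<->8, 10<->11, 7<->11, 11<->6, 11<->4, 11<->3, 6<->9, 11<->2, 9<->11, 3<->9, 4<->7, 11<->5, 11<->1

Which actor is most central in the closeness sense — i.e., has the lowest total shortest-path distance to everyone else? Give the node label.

11

Farness (sum of distances to all others) for each node — 1:19, 2:19, 3:18, 4:18, 5:19, 6:18, 7:18, 8:19, 9:17, 10:19, 11:10.
The smallest farness is 10, for 11, so 11 has the highest closeness.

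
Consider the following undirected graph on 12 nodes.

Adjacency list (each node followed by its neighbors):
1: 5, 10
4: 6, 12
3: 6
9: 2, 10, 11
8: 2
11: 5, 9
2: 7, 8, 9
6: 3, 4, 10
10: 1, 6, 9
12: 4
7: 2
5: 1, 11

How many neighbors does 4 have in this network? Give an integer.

2

4 is directly tied to 6 and 12. That is 2 neighbors, so the degree of 4 is 2.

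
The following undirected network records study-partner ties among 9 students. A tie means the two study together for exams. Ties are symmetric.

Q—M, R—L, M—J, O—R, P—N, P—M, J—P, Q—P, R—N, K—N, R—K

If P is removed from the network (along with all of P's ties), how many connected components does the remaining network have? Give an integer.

Without P, the remaining ties split the others into: {K, L, N, O, R}; {J, M, Q}.
That's 2 separate components.

2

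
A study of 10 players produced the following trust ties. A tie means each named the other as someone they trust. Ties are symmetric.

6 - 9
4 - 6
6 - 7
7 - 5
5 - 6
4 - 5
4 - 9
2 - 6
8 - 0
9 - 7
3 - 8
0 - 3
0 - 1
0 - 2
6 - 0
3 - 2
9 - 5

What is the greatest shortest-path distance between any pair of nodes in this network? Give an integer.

3

Eccentricity of each node (its greatest distance to any other): 0:2, 1:3, 2:2, 3:3, 4:3, 5:3, 6:2, 7:3, 8:3, 9:3.
The maximum eccentricity is 3, realized for instance by the pair 5–1 via 5 – 6 – 0 – 1. So the diameter is 3.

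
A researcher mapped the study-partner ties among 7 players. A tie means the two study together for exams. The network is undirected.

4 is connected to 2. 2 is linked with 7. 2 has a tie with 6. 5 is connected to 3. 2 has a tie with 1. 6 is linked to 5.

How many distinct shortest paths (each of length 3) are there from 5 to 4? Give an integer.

1

The shortest distance is 3, and the only length-3 path is 5–6–2–4. So there is exactly 1 shortest path.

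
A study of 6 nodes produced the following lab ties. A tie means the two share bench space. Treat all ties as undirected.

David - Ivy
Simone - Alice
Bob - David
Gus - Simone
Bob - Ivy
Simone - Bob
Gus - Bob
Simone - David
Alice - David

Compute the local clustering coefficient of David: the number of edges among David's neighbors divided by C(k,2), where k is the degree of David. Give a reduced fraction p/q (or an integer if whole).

1/2

David's neighbors: Alice, Bob, Ivy, and Simone (k = 4).
Possible neighbor pairs: C(4,2) = 6. Edges among them: Alice–Simone, Bob–Ivy, Bob–Simone → e = 3.
Clustering(David) = 3/6 = 1/2.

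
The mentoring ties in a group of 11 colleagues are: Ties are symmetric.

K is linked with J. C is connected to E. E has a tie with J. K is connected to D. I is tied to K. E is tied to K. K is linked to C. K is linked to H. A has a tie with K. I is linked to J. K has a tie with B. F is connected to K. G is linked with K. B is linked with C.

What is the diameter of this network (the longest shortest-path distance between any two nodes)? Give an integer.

2

Eccentricity of each node (its greatest distance to any other): A:2, B:2, C:2, D:2, E:2, F:2, G:2, H:2, I:2, J:2, K:1.
The maximum eccentricity is 2, realized for instance by the pair H–B via H – K – B. So the diameter is 2.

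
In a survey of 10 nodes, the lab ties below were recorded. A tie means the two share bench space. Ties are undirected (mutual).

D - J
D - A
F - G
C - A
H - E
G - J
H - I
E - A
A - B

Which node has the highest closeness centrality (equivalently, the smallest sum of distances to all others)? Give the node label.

Farness (sum of distances to all others) for each node — A:18, B:26, C:26, D:20, E:22, F:38, G:30, H:28, I:36, J:24.
The smallest farness is 18, for A, so A has the highest closeness.

A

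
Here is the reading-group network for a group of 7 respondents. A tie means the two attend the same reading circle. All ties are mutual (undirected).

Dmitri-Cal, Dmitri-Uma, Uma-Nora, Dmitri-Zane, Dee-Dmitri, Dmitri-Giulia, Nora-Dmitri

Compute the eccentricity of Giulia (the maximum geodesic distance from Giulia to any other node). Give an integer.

2

Distances from Giulia: Cal:2, Dee:2, Dmitri:1, Nora:2, Uma:2, Zane:2.
The largest is 2 (to Uma, Nora, Cal, Zane, and Dee), so the eccentricity of Giulia is 2.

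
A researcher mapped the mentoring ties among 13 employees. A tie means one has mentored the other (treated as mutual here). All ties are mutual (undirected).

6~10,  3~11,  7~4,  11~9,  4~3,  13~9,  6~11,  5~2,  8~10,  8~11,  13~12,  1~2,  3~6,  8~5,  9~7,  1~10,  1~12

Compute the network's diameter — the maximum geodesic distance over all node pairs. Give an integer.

Eccentricity of each node (its greatest distance to any other): 1:4, 2:5, 3:4, 4:5, 5:4, 6:3, 7:5, 8:3, 9:4, 10:4, 11:3, 12:4, 13:4.
The maximum eccentricity is 5, realized for instance by the pair 2–7 via 2 – 5 – 8 – 11 – 9 – 7. So the diameter is 5.

5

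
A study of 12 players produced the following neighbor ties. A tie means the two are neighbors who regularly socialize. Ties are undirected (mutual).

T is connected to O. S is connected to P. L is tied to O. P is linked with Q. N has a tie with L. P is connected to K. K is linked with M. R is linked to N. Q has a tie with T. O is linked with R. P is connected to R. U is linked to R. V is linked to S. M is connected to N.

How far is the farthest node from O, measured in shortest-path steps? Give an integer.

4

Distances from O: K:3, L:1, M:3, N:2, P:2, Q:2, R:1, S:3, T:1, U:2, V:4.
The largest is 4 (to V), so the eccentricity of O is 4.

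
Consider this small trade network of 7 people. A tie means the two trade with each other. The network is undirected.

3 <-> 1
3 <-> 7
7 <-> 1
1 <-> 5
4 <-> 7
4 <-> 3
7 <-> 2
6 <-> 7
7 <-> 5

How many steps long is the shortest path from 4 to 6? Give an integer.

One shortest route is 4 – 7 – 6, which uses 2 edges, and 4 and 6 are not directly tied, so nothing shorter exists. So d(4,6) = 2.

2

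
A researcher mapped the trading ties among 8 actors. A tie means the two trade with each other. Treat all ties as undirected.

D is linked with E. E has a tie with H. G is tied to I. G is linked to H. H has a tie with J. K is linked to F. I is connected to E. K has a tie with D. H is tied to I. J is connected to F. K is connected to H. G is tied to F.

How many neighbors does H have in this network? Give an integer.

H is directly tied to E, G, I, J, and K. That is 5 neighbors, so the degree of H is 5.

5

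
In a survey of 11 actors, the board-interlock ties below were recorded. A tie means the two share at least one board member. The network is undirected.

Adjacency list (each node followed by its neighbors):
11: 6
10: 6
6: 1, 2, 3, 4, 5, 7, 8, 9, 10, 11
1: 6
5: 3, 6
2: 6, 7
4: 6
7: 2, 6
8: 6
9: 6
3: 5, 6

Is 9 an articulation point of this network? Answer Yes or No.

No

Even without 9, every remaining node can still reach every other (the residual graph is connected), so 9 is not a cut vertex.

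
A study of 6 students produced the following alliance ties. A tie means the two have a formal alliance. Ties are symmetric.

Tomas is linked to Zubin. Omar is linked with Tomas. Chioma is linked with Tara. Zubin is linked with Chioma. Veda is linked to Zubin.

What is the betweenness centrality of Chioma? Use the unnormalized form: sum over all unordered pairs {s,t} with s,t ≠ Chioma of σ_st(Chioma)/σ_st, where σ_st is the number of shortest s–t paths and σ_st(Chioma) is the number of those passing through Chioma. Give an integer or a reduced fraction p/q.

4

Pairs whose geodesics pass through Chioma — Tomas–Tara: 1; Tara–Omar: 1; Tara–Zubin: 1; Tara–Veda: 1.
All other pairs contribute 0.
Summing the contributions gives betweenness(Chioma) = 4.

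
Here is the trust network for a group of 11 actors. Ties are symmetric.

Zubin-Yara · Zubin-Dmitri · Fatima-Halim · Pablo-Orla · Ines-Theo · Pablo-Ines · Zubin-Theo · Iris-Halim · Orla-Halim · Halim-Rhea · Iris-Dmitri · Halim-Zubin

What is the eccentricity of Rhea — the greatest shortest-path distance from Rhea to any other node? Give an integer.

4

Distances from Rhea: Dmitri:3, Fatima:2, Halim:1, Ines:4, Iris:2, Orla:2, Pablo:3, Theo:3, Yara:3, Zubin:2.
The largest is 4 (to Ines), so the eccentricity of Rhea is 4.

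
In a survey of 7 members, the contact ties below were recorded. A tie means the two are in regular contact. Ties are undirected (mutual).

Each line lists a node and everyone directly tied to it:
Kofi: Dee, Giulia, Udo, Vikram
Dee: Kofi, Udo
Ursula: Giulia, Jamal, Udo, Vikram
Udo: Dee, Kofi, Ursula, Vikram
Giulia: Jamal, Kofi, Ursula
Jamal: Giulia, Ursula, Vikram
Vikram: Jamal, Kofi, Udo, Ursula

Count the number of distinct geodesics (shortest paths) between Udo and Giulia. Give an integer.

2

The shortest distance is 2. The length-2 paths are: Udo–Ursula–Giulia; Udo–Kofi–Giulia.
That gives 2 distinct shortest paths.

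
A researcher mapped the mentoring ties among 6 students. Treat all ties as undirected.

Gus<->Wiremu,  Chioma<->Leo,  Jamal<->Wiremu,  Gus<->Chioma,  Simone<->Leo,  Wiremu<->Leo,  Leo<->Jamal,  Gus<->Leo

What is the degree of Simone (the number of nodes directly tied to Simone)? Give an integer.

Simone is directly tied to Leo. That is 1 neighbor, so the degree of Simone is 1.

1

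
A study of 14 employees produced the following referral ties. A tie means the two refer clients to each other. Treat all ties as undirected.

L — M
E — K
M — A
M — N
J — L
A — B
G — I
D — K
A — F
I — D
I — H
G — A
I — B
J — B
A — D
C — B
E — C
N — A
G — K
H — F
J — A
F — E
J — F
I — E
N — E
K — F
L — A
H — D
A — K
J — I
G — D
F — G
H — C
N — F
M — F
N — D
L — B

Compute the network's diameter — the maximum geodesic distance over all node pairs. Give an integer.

Eccentricity of each node (its greatest distance to any other): A:2, B:2, C:3, D:2, E:3, F:2, G:3, H:3, I:3, J:2, K:2, L:3, M:3, N:2.
The maximum eccentricity is 3, realized for instance by the pair M–C via M – L – B – C. So the diameter is 3.

3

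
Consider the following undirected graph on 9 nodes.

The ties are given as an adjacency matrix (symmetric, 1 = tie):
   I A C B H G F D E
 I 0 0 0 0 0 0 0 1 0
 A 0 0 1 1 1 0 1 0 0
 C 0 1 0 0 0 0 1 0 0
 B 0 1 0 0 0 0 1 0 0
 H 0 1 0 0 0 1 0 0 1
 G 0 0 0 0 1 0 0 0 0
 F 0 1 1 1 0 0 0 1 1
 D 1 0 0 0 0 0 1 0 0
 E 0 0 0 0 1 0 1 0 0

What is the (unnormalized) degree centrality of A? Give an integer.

A is directly tied to B, C, F, and H. That is 4 neighbors, so the degree of A is 4.

4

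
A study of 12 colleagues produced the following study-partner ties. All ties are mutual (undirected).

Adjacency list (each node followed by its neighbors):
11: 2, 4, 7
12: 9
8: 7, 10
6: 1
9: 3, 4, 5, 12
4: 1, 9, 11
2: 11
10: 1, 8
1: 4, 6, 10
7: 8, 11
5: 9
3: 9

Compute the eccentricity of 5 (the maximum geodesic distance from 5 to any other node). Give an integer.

Distances from 5: 1:3, 2:4, 3:2, 4:2, 6:4, 7:4, 8:5, 9:1, 10:4, 11:3, 12:2.
The largest is 5 (to 8), so the eccentricity of 5 is 5.

5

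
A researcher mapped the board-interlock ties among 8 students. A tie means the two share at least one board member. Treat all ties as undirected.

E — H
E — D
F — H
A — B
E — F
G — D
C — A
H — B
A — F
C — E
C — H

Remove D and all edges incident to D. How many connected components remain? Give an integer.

Without D, the remaining ties split the others into: {A, B, C, E, F, H}; {G}.
That's 2 separate components.

2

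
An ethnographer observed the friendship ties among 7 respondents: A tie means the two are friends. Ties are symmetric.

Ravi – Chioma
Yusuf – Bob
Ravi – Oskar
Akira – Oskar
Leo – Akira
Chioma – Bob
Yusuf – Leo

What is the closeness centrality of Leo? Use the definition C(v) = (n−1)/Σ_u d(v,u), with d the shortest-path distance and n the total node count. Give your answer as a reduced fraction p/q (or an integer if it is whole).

Distances from Leo: Akira:1, Bob:2, Chioma:3, Oskar:2, Ravi:3, Yusuf:1. Sum = 12.
n = 7, so closeness = 6/12 = 1/2.

1/2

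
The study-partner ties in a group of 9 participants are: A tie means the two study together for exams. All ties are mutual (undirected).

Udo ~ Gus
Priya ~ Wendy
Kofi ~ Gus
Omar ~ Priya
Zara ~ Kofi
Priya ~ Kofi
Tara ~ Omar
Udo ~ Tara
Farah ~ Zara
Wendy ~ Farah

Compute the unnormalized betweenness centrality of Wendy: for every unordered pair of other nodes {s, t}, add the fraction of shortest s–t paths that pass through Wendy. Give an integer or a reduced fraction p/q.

Pairs whose geodesics pass through Wendy — Tara–Farah: 1; Omar–Farah: 1; Priya–Farah: 1.
All other pairs contribute 0.
Summing the contributions gives betweenness(Wendy) = 3.

3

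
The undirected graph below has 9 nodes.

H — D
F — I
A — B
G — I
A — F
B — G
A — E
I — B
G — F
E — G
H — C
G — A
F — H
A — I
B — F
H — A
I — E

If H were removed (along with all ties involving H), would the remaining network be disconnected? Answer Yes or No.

Removing H leaves {A, B, E, F, G, and I} with no path to {D}, so the network splits into 3 components. H is a cut vertex.

Yes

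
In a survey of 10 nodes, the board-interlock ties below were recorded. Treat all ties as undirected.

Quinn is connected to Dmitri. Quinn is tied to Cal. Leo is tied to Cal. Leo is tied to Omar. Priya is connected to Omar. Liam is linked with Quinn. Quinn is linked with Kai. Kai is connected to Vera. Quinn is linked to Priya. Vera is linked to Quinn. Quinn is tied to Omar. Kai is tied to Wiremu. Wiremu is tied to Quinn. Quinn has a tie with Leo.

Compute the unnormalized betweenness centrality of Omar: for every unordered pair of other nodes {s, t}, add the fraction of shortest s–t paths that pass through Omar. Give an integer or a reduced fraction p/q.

Pairs whose geodesics pass through Omar — Priya–Leo: 1/2.
All other pairs contribute 0.
Summing the contributions gives betweenness(Omar) = 1/2.

1/2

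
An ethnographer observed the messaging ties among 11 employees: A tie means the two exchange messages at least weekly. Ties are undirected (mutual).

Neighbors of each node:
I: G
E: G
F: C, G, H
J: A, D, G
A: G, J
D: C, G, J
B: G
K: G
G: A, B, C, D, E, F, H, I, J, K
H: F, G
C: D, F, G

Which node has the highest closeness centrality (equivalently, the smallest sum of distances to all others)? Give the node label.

Farness (sum of distances to all others) for each node — A:18, B:19, C:17, D:17, E:19, F:17, G:10, H:18, I:19, J:17, K:19.
The smallest farness is 10, for G, so G has the highest closeness.

G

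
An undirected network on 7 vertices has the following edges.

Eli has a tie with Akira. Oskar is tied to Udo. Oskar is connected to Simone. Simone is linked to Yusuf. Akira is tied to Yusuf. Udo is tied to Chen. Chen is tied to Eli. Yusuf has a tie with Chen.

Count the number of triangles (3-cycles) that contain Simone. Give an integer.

0

Simone's neighbors are Oskar and Yusuf, but none of them are tied to each other, so no triangle contains Simone.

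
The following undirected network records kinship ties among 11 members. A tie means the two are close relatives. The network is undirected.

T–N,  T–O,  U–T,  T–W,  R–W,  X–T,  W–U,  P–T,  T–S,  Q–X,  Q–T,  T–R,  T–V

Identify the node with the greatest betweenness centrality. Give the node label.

T

Unnormalized betweenness of each node: N:0, O:0, P:0, Q:0, R:0, S:0, T:83/2, U:0, V:0, W:1/2, X:0.
T has the largest value, 83/2, making it the main broker — the node through which the most shortest paths run.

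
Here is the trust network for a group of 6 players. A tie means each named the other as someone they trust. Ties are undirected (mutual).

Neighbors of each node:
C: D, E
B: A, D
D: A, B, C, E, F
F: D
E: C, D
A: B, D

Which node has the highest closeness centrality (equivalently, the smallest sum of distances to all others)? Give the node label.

Farness (sum of distances to all others) for each node — A:8, B:8, C:8, D:5, E:8, F:9.
The smallest farness is 5, for D, so D has the highest closeness.

D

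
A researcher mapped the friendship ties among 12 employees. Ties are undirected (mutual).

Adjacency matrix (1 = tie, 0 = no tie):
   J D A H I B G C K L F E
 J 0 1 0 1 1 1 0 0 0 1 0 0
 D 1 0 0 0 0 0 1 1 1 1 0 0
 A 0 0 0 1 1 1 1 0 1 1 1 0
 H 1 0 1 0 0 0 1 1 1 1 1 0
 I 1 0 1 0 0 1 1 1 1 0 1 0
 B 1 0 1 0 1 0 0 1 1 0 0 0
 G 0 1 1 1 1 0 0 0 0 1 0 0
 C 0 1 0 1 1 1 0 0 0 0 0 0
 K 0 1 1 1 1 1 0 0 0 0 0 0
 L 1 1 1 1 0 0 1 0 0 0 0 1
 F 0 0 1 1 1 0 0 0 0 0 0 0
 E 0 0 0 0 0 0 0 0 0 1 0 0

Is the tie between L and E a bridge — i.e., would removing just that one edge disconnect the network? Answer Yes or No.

Yes

Without the L–E edge there is no alternate route between L and E, so the network disconnects. It is a bridge.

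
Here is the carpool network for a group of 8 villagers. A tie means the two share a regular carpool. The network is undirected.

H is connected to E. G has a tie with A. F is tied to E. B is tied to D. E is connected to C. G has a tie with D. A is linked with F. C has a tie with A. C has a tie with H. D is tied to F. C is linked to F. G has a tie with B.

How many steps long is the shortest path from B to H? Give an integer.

4

One shortest route is B – D – F – C – H, which uses 4 edges, and at distance 3 from B we only reach {C, E}, which does not include H. So d(B,H) = 4.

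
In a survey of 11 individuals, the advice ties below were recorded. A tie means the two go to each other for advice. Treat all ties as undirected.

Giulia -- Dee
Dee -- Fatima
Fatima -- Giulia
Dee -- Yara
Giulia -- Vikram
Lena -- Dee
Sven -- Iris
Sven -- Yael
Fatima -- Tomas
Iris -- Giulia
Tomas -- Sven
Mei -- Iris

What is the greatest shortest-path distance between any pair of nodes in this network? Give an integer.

5

Eccentricity of each node (its greatest distance to any other): Dee:4, Fatima:3, Giulia:3, Iris:3, Lena:5, Mei:4, Sven:4, Tomas:3, Vikram:4, Yael:5, Yara:5.
The maximum eccentricity is 5, realized for instance by the pair Yael–Lena via Yael – Sven – Iris – Giulia – Dee – Lena. So the diameter is 5.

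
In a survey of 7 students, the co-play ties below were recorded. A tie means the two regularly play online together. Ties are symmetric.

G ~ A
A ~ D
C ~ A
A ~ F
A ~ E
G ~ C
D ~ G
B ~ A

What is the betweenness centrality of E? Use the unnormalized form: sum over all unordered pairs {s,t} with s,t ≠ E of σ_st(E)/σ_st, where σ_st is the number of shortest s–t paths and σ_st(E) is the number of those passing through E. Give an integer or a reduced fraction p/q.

0

No shortest path between any pair of other nodes passes through E.
Summing the contributions gives betweenness(E) = 0.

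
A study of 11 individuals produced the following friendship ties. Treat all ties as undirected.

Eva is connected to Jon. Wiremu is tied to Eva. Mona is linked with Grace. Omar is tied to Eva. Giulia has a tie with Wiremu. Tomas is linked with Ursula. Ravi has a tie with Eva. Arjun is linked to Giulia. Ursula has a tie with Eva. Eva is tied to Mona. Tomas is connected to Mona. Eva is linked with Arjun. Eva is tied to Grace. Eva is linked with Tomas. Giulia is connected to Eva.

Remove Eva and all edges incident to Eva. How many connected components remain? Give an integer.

5

Without Eva, the remaining ties split the others into: {Arjun, Giulia, Wiremu}; {Grace, Mona, Tomas, Ursula}; {Omar}; {Jon}; {Ravi}.
That's 5 separate components.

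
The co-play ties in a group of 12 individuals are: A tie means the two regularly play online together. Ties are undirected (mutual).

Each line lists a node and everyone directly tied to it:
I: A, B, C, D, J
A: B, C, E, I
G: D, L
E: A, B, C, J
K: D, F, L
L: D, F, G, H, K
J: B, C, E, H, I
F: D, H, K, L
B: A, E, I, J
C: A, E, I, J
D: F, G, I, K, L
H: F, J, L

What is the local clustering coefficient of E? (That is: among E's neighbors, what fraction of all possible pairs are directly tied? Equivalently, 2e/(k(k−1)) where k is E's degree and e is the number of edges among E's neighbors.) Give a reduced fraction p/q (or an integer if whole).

2/3

E's neighbors: A, B, C, and J (k = 4).
Possible neighbor pairs: C(4,2) = 6. Edges among them: A–B, A–C, B–J, C–J → e = 4.
Clustering(E) = 4/6 = 2/3.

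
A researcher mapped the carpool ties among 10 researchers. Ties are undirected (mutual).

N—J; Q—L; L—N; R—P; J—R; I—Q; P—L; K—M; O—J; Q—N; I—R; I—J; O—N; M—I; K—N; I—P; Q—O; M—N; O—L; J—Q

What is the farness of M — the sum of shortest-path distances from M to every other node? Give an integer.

Distances from M: I:1, J:2, K:1, L:2, N:1, O:2, P:2, Q:2, R:2.
Sum = 1 + 2 + 1 + 2 + 1 + 2 + 2 + 2 + 2 = 15.

15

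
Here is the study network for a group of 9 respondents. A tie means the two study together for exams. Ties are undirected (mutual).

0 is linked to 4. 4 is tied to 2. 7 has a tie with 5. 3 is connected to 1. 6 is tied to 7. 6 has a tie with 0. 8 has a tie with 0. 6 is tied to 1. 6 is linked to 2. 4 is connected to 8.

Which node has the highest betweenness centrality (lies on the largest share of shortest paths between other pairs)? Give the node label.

Unnormalized betweenness of each node: 0:15/2, 1:7, 2:5/2, 3:0, 4:3/2, 5:0, 6:41/2, 7:7, 8:0.
6 has the largest value, 41/2, making it the main broker — the node through which the most shortest paths run.

6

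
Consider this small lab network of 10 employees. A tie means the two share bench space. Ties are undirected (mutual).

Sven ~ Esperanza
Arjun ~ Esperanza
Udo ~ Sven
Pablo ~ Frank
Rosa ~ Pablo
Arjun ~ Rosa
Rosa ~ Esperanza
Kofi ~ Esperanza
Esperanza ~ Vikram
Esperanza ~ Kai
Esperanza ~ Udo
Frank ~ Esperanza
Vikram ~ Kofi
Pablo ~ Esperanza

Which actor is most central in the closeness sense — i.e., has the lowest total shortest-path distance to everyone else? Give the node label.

Esperanza

Farness (sum of distances to all others) for each node — Arjun:16, Esperanza:9, Frank:16, Kai:17, Kofi:16, Pablo:15, Rosa:15, Sven:16, Udo:16, Vikram:16.
The smallest farness is 9, for Esperanza, so Esperanza has the highest closeness.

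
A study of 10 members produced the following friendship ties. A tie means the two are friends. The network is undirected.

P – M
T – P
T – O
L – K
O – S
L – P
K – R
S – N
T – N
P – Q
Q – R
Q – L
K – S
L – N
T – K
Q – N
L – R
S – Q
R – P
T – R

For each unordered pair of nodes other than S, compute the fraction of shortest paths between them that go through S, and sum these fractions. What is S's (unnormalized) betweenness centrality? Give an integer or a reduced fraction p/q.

Pairs whose geodesics pass through S — Q–O: 1; Q–K: 1/3; N–O: 1/2; N–K: 1/3; O–L: 3/7; O–K: 1/2.
All other pairs contribute 0.
Summing the contributions gives betweenness(S) = 65/21.

65/21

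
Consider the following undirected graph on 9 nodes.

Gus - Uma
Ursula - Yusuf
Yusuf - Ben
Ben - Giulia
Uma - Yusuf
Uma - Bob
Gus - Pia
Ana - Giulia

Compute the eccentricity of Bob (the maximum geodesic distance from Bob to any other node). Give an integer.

5

Distances from Bob: Ana:5, Ben:3, Giulia:4, Gus:2, Pia:3, Uma:1, Ursula:3, Yusuf:2.
The largest is 5 (to Ana), so the eccentricity of Bob is 5.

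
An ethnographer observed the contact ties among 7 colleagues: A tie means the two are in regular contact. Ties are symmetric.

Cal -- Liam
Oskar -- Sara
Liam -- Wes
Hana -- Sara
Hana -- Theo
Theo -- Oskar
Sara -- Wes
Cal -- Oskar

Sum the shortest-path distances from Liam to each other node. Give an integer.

12

Distances from Liam: Cal:1, Hana:3, Oskar:2, Sara:2, Theo:3, Wes:1.
Sum = 1 + 3 + 2 + 2 + 3 + 1 = 12.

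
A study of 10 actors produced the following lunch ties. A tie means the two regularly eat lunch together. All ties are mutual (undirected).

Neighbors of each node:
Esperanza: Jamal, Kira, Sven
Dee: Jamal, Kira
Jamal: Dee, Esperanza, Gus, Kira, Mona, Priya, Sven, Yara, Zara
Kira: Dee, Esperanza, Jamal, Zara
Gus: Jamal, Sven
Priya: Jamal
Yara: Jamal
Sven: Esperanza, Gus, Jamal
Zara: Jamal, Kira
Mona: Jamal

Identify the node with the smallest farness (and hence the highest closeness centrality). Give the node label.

Farness (sum of distances to all others) for each node — Dee:16, Esperanza:15, Gus:16, Jamal:9, Kira:14, Mona:17, Priya:17, Sven:15, Yara:17, Zara:16.
The smallest farness is 9, for Jamal, so Jamal has the highest closeness.

Jamal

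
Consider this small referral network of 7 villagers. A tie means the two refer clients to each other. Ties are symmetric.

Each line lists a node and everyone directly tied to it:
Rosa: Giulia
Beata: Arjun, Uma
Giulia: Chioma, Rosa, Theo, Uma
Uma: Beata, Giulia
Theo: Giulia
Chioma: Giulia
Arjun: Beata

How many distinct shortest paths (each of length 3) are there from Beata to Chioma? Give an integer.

1

The shortest distance is 3, and the only length-3 path is Beata–Uma–Giulia–Chioma. So there is exactly 1 shortest path.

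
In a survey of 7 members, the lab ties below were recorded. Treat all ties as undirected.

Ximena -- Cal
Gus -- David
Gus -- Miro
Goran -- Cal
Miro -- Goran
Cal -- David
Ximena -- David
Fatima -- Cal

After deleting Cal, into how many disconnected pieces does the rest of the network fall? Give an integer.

Without Cal, the remaining ties split the others into: {David, Goran, Gus, Miro, Ximena}; {Fatima}.
That's 2 separate components.

2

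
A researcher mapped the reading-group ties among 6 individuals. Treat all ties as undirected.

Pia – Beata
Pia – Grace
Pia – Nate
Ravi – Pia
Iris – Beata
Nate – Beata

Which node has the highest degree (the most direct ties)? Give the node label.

Degrees — Beata:3, Grace:1, Iris:1, Nate:2, Pia:4, Ravi:1.
The maximum is 4, attained only by Pia.

Pia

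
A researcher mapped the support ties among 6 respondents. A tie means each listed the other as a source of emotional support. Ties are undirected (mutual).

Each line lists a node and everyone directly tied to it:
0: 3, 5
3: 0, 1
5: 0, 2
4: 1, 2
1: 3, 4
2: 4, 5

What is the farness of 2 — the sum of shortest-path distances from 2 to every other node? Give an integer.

9

Distances from 2: 0:2, 1:2, 3:3, 4:1, 5:1.
Sum = 2 + 2 + 3 + 1 + 1 = 9.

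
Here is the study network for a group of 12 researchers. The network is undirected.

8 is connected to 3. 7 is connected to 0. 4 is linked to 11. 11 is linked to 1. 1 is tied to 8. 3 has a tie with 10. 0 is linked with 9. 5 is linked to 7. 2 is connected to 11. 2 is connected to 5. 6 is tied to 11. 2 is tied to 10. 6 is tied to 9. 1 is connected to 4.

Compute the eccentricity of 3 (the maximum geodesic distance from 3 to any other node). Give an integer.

Distances from 3: 0:5, 1:2, 2:2, 4:3, 5:3, 6:4, 7:4, 8:1, 9:5, 10:1, 11:3.
The largest is 5 (to 9 and 0), so the eccentricity of 3 is 5.

5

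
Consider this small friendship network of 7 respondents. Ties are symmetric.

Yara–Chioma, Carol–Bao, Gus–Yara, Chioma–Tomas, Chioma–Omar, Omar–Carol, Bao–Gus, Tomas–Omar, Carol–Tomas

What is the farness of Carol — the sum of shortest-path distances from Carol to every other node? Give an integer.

Distances from Carol: Bao:1, Chioma:2, Gus:2, Omar:1, Tomas:1, Yara:3.
Sum = 1 + 2 + 2 + 1 + 1 + 3 = 10.

10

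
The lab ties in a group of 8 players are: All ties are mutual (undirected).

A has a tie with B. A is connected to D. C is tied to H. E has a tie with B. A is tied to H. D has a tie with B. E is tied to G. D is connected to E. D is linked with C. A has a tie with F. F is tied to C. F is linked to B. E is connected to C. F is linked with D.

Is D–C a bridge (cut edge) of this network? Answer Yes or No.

Even without that edge, D still reaches C via D – F – C, so the network stays connected. Not a bridge.

No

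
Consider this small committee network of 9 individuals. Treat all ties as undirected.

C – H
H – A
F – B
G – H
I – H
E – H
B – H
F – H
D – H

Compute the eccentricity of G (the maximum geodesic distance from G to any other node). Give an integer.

2

Distances from G: A:2, B:2, C:2, D:2, E:2, F:2, H:1, I:2.
The largest is 2 (to C, A, F, I, B, D, and E), so the eccentricity of G is 2.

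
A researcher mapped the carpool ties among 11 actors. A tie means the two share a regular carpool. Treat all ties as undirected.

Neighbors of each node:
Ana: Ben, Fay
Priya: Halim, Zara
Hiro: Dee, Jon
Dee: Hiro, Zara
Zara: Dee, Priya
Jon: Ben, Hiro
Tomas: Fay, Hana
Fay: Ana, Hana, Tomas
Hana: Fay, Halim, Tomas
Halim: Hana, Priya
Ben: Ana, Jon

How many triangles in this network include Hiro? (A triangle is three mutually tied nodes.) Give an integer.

Hiro's neighbors are Dee and Jon, but none of them are tied to each other, so no triangle contains Hiro.

0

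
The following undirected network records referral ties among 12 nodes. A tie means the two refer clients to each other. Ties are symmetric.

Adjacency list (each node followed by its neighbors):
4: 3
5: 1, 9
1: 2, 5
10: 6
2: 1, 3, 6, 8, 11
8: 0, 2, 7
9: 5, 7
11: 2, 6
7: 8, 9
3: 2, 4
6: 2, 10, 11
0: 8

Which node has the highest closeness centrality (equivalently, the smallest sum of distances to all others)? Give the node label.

2

Farness (sum of distances to all others) for each node — 0:32, 1:24, 2:18, 3:26, 4:36, 5:30, 6:25, 7:28, 8:22, 9:34, 10:35, 11:26.
The smallest farness is 18, for 2, so 2 has the highest closeness.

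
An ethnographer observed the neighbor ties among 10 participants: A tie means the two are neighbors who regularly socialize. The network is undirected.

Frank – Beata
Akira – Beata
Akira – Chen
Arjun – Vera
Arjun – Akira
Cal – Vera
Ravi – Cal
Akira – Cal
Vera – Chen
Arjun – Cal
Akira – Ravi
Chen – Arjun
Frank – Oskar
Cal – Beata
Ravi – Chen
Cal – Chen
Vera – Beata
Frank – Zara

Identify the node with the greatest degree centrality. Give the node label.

Degrees — Akira:5, Arjun:4, Beata:4, Cal:6, Chen:5, Frank:3, Oskar:1, Ravi:3, Vera:4, Zara:1.
The maximum is 6, attained only by Cal.

Cal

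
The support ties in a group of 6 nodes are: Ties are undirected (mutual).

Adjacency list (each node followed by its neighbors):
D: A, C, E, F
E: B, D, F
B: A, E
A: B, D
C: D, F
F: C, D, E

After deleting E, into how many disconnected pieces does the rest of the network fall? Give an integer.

1

E's neighbors (B, D, and F) remain reachable from one another through other ties, so the rest of the network stays in one piece.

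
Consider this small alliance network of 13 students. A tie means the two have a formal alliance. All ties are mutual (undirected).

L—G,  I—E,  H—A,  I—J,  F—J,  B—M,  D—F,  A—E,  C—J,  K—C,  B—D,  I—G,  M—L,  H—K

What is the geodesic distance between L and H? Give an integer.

5

One shortest route is L – G – I – E – A – H, which uses 5 edges, and at distance 4 from L we only reach {A, C, F}, which does not include H. So d(L,H) = 5.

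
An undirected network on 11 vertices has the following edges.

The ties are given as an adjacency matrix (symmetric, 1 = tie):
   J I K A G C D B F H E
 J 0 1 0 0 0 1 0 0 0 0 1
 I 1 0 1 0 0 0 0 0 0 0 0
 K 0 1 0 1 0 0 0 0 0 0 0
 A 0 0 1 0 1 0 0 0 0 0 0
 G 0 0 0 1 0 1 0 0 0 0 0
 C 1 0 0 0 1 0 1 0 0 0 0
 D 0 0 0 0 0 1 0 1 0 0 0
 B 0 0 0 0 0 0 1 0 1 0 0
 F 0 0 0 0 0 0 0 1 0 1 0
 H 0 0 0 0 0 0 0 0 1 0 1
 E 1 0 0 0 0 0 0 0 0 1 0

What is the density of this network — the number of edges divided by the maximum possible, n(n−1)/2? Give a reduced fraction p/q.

12/55

There are 12 edges and 11 nodes, so the maximum possible is C(11,2) = 55.
Density = 12/55.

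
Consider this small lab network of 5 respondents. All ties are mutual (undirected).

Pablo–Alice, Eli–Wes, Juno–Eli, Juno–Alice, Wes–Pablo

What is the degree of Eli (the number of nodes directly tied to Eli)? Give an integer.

Eli is directly tied to Juno and Wes. That is 2 neighbors, so the degree of Eli is 2.

2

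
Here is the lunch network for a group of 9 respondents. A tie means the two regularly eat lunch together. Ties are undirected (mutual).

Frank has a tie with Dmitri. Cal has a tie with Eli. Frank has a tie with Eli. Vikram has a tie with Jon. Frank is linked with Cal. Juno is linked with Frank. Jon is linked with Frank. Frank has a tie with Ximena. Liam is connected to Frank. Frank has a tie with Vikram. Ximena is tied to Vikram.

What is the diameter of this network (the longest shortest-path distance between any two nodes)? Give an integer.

Eccentricity of each node (its greatest distance to any other): Cal:2, Dmitri:2, Eli:2, Frank:1, Jon:2, Juno:2, Liam:2, Vikram:2, Ximena:2.
The maximum eccentricity is 2, realized for instance by the pair Liam–Eli via Liam – Frank – Eli. So the diameter is 2.

2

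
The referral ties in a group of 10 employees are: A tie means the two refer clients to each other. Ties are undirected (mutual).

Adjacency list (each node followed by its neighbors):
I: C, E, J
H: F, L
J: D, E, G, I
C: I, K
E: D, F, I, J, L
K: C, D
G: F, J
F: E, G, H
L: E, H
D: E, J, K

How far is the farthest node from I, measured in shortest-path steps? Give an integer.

3

Distances from I: C:1, D:2, E:1, F:2, G:2, H:3, J:1, K:2, L:2.
The largest is 3 (to H), so the eccentricity of I is 3.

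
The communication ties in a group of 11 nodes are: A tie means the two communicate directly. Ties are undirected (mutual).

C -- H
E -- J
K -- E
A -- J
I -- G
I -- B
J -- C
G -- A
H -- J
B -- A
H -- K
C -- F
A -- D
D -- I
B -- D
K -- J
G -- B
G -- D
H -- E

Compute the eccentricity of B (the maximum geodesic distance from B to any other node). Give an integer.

4

Distances from B: A:1, C:3, D:1, E:3, F:4, G:1, H:3, I:1, J:2, K:3.
The largest is 4 (to F), so the eccentricity of B is 4.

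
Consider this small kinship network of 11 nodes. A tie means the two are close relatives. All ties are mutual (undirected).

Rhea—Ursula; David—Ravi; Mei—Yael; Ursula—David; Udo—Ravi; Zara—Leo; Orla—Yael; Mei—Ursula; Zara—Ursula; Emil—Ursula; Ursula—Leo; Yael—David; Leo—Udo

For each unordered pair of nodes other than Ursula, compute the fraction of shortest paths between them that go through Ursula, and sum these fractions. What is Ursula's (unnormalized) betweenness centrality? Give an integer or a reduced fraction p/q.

55/2

Pairs whose geodesics pass through Ursula — Ravi–Emil: 1; Ravi–Zara: 1/2; Ravi–Rhea: 1; Ravi–Mei: 1/2; Emil–Zara: 1; Emil–Yael: 2/2; Emil–Rhea: 1; Emil–Orla: 2/2; Emil–Udo: 1; Emil–Mei: 1; Emil–Leo: 1; Emil–David: 1; Zara–Yael: 2/2; Zara–Rhea: 1 … (+15 more pairs).
All other pairs contribute 0.
Summing the contributions gives betweenness(Ursula) = 55/2.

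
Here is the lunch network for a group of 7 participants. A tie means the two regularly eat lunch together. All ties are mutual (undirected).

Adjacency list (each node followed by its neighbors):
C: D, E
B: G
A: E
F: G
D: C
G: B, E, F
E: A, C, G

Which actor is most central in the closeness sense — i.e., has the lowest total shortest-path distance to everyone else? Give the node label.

Farness (sum of distances to all others) for each node — A:14, B:15, C:12, D:17, E:9, F:15, G:10.
The smallest farness is 9, for E, so E has the highest closeness.

E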